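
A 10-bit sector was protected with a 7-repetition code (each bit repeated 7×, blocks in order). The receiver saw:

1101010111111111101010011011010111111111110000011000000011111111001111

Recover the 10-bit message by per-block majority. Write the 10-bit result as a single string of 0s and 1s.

Block 1 (1101010): 4 ones → 1
Block 2 (1111111): 7 ones → 1
Block 3 (1110101): 5 ones → 1
Block 4 (0011011): 4 ones → 1
Block 5 (0101111): 5 ones → 1
Block 6 (1111111): 7 ones → 1
Block 7 (0000011): 2 ones → 0
Block 8 (0000000): 0 ones → 0
Block 9 (1111111): 7 ones → 1
Block 10 (1001111): 5 ones → 1

1111110011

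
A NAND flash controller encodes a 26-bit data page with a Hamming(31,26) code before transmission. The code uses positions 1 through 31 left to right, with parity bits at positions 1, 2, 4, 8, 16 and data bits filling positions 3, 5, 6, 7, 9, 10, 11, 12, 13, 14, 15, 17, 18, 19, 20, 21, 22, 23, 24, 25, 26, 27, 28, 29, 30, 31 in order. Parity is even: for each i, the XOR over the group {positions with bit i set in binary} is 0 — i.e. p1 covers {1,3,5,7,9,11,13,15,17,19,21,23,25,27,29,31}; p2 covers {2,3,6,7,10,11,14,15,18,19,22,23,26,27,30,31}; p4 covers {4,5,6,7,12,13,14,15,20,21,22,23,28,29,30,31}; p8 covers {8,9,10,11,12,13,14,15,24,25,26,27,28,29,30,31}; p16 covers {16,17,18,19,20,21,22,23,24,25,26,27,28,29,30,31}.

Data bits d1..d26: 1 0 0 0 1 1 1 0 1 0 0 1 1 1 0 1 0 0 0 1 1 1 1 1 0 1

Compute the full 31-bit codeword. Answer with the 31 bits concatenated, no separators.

Place data at non-parity positions: p1 p2 1 p4 0 0 0 p8 1 1 1 0 1 0 0 p16 1 1 1 0 1 0 0 0 1 1 1 1 1 0 1
p1 (pos 1,3,5,7,9,11,13,15,17,19,21,23,25,27,29,31): XOR of data positions = 1⊕0⊕0⊕1⊕1⊕1⊕0⊕1⊕1⊕1⊕0⊕1⊕1⊕1⊕1 = 1
p2 (pos 2,3,6,7,10,11,14,15,18,19,22,23,26,27,30,31): XOR of data positions = 1⊕0⊕0⊕1⊕1⊕0⊕0⊕1⊕1⊕0⊕0⊕1⊕1⊕0⊕1 = 0
p4 (pos 4,5,6,7,12,13,14,15,20,21,22,23,28,29,30,31): XOR of data positions = 0⊕0⊕0⊕0⊕1⊕0⊕0⊕0⊕1⊕0⊕0⊕1⊕1⊕0⊕1 = 1
p8 (pos 8,9,10,11,12,13,14,15,24,25,26,27,28,29,30,31): XOR of data positions = 1⊕1⊕1⊕0⊕1⊕0⊕0⊕0⊕1⊕1⊕1⊕1⊕1⊕0⊕1 = 0
p16 (pos 16,17,18,19,20,21,22,23,24,25,26,27,28,29,30,31): XOR of data positions = 1⊕1⊕1⊕0⊕1⊕0⊕0⊕0⊕1⊕1⊕1⊕1⊕1⊕0⊕1 = 0
Codeword: 1011000011101000111010001111101

1011000011101000111010001111101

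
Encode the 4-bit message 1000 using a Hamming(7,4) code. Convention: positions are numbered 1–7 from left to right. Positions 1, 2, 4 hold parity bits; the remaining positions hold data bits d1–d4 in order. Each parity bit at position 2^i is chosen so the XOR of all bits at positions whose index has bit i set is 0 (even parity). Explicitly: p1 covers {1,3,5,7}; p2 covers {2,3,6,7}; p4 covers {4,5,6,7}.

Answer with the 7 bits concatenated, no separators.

Place data at non-parity positions: p1 p2 1 p4 0 0 0
p1 (pos 1,3,5,7): XOR of data positions = 1⊕0⊕0 = 1
p2 (pos 2,3,6,7): XOR of data positions = 1⊕0⊕0 = 1
p4 (pos 4,5,6,7): XOR of data positions = 0⊕0⊕0 = 0
Codeword: 1110000

1110000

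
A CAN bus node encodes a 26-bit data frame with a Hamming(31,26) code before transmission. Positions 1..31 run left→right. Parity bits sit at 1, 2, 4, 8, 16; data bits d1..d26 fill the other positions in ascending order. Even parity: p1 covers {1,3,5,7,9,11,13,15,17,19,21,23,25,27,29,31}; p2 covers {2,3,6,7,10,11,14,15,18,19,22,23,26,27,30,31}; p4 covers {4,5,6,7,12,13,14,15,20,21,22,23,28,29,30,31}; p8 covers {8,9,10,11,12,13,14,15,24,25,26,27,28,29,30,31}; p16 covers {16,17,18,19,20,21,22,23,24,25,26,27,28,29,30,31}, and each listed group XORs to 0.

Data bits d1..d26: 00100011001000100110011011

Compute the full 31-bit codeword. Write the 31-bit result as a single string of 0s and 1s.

1100010000110011000100110011011

Place data at non-parity positions: p1 p2 0 p4 0 1 0 p8 0 0 1 1 0 0 1 p16 0 0 0 1 0 0 1 1 0 0 1 1 0 1 1
p1 (pos 1,3,5,7,9,11,13,15,17,19,21,23,25,27,29,31): XOR of data positions = 0⊕0⊕0⊕0⊕1⊕0⊕1⊕0⊕0⊕0⊕1⊕0⊕1⊕0⊕1 = 1
p2 (pos 2,3,6,7,10,11,14,15,18,19,22,23,26,27,30,31): XOR of data positions = 0⊕1⊕0⊕0⊕1⊕0⊕1⊕0⊕0⊕0⊕1⊕0⊕1⊕1⊕1 = 1
p4 (pos 4,5,6,7,12,13,14,15,20,21,22,23,28,29,30,31): XOR of data positions = 0⊕1⊕0⊕1⊕0⊕0⊕1⊕1⊕0⊕0⊕1⊕1⊕0⊕1⊕1 = 0
p8 (pos 8,9,10,11,12,13,14,15,24,25,26,27,28,29,30,31): XOR of data positions = 0⊕0⊕1⊕1⊕0⊕0⊕1⊕1⊕0⊕0⊕1⊕1⊕0⊕1⊕1 = 0
p16 (pos 16,17,18,19,20,21,22,23,24,25,26,27,28,29,30,31): XOR of data positions = 0⊕0⊕0⊕1⊕0⊕0⊕1⊕1⊕0⊕0⊕1⊕1⊕0⊕1⊕1 = 1
Codeword: 1100010000110011000100110011011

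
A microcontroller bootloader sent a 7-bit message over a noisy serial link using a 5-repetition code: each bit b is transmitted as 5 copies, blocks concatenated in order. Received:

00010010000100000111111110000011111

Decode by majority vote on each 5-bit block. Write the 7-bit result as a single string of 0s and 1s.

0001101

Block 1 (00010): 1 one → 0
Block 2 (01000): 1 one → 0
Block 3 (01000): 1 one → 0
Block 4 (00111): 3 ones → 1
Block 5 (11111): 5 ones → 1
Block 6 (00000): 0 ones → 0
Block 7 (11111): 5 ones → 1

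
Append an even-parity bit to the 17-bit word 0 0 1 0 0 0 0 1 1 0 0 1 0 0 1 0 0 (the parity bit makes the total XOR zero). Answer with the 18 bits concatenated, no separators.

XOR of the 17 data bits: 0⊕0⊕1⊕0⊕0⊕0⊕0⊕1⊕1⊕0⊕0⊕1⊕0⊕0⊕1⊕0⊕0 = 1
Parity bit = 1 (so all 18 bits XOR to 0).

001000011001001001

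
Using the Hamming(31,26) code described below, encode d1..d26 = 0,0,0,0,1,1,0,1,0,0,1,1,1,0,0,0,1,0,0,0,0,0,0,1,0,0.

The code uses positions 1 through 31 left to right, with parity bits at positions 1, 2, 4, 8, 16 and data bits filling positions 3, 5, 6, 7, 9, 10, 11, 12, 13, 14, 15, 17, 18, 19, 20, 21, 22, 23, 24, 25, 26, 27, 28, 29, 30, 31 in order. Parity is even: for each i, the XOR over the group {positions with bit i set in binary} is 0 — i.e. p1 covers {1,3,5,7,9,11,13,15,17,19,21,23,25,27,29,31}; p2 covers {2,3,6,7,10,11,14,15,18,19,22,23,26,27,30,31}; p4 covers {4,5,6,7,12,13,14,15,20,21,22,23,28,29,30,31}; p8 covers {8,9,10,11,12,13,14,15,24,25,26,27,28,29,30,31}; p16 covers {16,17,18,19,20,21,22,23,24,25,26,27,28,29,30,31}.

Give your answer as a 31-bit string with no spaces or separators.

Place data at non-parity positions: p1 p2 0 p4 0 0 0 p8 1 1 0 1 0 0 1 p16 1 1 0 0 0 1 0 0 0 0 0 0 1 0 0
p1 (pos 1,3,5,7,9,11,13,15,17,19,21,23,25,27,29,31): XOR of data positions = 0⊕0⊕0⊕1⊕0⊕0⊕1⊕1⊕0⊕0⊕0⊕0⊕0⊕1⊕0 = 0
p2 (pos 2,3,6,7,10,11,14,15,18,19,22,23,26,27,30,31): XOR of data positions = 0⊕0⊕0⊕1⊕0⊕0⊕1⊕1⊕0⊕1⊕0⊕0⊕0⊕0⊕0 = 0
p4 (pos 4,5,6,7,12,13,14,15,20,21,22,23,28,29,30,31): XOR of data positions = 0⊕0⊕0⊕1⊕0⊕0⊕1⊕0⊕0⊕1⊕0⊕0⊕1⊕0⊕0 = 0
p8 (pos 8,9,10,11,12,13,14,15,24,25,26,27,28,29,30,31): XOR of data positions = 1⊕1⊕0⊕1⊕0⊕0⊕1⊕0⊕0⊕0⊕0⊕0⊕1⊕0⊕0 = 1
p16 (pos 16,17,18,19,20,21,22,23,24,25,26,27,28,29,30,31): XOR of data positions = 1⊕1⊕0⊕0⊕0⊕1⊕0⊕0⊕0⊕0⊕0⊕0⊕1⊕0⊕0 = 0
Codeword: 0000000111010010110001000000100

0000000111010010110001000000100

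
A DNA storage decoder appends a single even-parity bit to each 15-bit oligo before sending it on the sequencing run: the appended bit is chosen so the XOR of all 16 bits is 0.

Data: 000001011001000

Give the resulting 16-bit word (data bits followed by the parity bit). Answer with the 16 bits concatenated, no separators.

XOR of the 15 data bits: 0⊕0⊕0⊕0⊕0⊕1⊕0⊕1⊕1⊕0⊕0⊕1⊕0⊕0⊕0 = 0
Parity bit = 0 (so all 16 bits XOR to 0).

0000010110010000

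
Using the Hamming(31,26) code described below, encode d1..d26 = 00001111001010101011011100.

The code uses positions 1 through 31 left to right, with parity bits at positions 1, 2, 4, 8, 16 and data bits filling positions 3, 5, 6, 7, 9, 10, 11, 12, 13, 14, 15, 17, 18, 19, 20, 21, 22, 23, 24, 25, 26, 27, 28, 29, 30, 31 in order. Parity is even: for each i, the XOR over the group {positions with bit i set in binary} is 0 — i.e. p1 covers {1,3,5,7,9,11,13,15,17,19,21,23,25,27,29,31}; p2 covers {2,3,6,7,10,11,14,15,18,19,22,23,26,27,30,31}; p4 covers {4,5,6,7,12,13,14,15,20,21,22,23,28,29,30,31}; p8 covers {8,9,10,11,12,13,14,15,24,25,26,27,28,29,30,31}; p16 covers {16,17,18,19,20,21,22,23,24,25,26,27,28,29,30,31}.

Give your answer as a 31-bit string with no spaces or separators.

0000000011110010010101011011100

Place data at non-parity positions: p1 p2 0 p4 0 0 0 p8 1 1 1 1 0 0 1 p16 0 1 0 1 0 1 0 1 1 0 1 1 1 0 0
p1 (pos 1,3,5,7,9,11,13,15,17,19,21,23,25,27,29,31): XOR of data positions = 0⊕0⊕0⊕1⊕1⊕0⊕1⊕0⊕0⊕0⊕0⊕1⊕1⊕1⊕0 = 0
p2 (pos 2,3,6,7,10,11,14,15,18,19,22,23,26,27,30,31): XOR of data positions = 0⊕0⊕0⊕1⊕1⊕0⊕1⊕1⊕0⊕1⊕0⊕0⊕1⊕0⊕0 = 0
p4 (pos 4,5,6,7,12,13,14,15,20,21,22,23,28,29,30,31): XOR of data positions = 0⊕0⊕0⊕1⊕0⊕0⊕1⊕1⊕0⊕1⊕0⊕1⊕1⊕0⊕0 = 0
p8 (pos 8,9,10,11,12,13,14,15,24,25,26,27,28,29,30,31): XOR of data positions = 1⊕1⊕1⊕1⊕0⊕0⊕1⊕1⊕1⊕0⊕1⊕1⊕1⊕0⊕0 = 0
p16 (pos 16,17,18,19,20,21,22,23,24,25,26,27,28,29,30,31): XOR of data positions = 0⊕1⊕0⊕1⊕0⊕1⊕0⊕1⊕1⊕0⊕1⊕1⊕1⊕0⊕0 = 0
Codeword: 0000000011110010010101011011100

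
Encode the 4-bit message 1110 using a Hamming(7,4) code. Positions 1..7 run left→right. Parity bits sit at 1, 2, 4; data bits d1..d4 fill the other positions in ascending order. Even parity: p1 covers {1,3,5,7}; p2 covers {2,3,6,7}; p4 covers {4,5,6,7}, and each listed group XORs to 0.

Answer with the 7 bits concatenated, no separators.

Place data at non-parity positions: p1 p2 1 p4 1 1 0
p1 (pos 1,3,5,7): XOR of data positions = 1⊕1⊕0 = 0
p2 (pos 2,3,6,7): XOR of data positions = 1⊕1⊕0 = 0
p4 (pos 4,5,6,7): XOR of data positions = 1⊕1⊕0 = 0
Codeword: 0010110

0010110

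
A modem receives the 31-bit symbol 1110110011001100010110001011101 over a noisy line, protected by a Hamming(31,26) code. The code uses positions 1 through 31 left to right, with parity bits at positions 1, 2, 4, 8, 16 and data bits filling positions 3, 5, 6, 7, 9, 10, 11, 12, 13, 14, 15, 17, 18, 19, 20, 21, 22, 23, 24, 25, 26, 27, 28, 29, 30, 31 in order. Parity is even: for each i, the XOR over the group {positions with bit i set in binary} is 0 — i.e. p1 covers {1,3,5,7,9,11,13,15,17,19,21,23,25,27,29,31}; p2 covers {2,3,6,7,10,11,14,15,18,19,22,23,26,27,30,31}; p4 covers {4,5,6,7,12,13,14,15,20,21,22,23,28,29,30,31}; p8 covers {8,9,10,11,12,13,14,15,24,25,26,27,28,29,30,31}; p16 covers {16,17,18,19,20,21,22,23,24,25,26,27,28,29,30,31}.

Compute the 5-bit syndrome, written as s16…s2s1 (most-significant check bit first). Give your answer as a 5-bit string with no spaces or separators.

s1 (pos 1,3,5,7,9,11,13,15,17,19,21,23,25,27,29,31): 1⊕1⊕1⊕0⊕1⊕0⊕1⊕0⊕0⊕0⊕1⊕0⊕1⊕1⊕1⊕1 = 0
s2 (pos 2,3,6,7,10,11,14,15,18,19,22,23,26,27,30,31): 1⊕1⊕1⊕0⊕1⊕0⊕1⊕0⊕1⊕0⊕0⊕0⊕0⊕1⊕0⊕1 = 0
s4 (pos 4,5,6,7,12,13,14,15,20,21,22,23,28,29,30,31): 0⊕1⊕1⊕0⊕0⊕1⊕1⊕0⊕1⊕1⊕0⊕0⊕1⊕1⊕0⊕1 = 1
s8 (pos 8,9,10,11,12,13,14,15,24,25,26,27,28,29,30,31): 0⊕1⊕1⊕0⊕0⊕1⊕1⊕0⊕0⊕1⊕0⊕1⊕1⊕1⊕0⊕1 = 1
s16 (pos 16,17,18,19,20,21,22,23,24,25,26,27,28,29,30,31): 0⊕0⊕1⊕0⊕1⊕1⊕0⊕0⊕0⊕1⊕0⊕1⊕1⊕1⊕0⊕1 = 0
Syndrome s16…s1 = 01100 → error at position 12.

01100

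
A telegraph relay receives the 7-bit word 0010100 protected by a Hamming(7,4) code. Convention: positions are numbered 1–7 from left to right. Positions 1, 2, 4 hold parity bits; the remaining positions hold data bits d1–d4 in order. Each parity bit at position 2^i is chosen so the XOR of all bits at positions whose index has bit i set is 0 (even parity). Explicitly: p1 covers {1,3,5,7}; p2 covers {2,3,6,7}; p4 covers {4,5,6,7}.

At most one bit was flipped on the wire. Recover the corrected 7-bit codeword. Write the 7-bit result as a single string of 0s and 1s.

s1 (pos 1,3,5,7): 0⊕1⊕1⊕0 = 0
s2 (pos 2,3,6,7): 0⊕1⊕0⊕0 = 1
s4 (pos 4,5,6,7): 0⊕1⊕0⊕0 = 1
Syndrome s4…s1 = 110 → error at position 6.
Flip position 6: 0010100 → 0010110

0010110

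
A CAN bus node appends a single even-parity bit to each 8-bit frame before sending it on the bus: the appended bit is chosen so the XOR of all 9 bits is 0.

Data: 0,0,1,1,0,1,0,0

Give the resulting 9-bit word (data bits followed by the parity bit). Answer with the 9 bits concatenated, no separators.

001101001

XOR of the 8 data bits: 0⊕0⊕1⊕1⊕0⊕1⊕0⊕0 = 1
Parity bit = 1 (so all 9 bits XOR to 0).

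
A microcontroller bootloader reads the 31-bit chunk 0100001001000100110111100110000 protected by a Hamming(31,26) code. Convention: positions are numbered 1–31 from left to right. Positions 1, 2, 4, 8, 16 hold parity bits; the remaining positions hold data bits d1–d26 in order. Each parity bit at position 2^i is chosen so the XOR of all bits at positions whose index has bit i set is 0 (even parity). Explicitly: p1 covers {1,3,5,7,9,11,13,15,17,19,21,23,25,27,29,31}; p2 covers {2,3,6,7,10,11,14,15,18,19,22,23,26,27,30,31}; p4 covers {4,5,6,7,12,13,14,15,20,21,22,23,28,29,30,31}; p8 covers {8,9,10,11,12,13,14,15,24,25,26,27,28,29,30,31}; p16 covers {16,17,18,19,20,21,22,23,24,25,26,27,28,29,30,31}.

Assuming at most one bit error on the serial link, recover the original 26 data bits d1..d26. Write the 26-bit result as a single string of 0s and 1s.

s1 (pos 1,3,5,7,9,11,13,15,17,19,21,23,25,27,29,31): 0⊕0⊕0⊕1⊕0⊕0⊕0⊕0⊕1⊕0⊕1⊕1⊕0⊕1⊕0⊕0 = 1
s2 (pos 2,3,6,7,10,11,14,15,18,19,22,23,26,27,30,31): 1⊕0⊕0⊕1⊕1⊕0⊕1⊕0⊕1⊕0⊕1⊕1⊕1⊕1⊕0⊕0 = 1
s4 (pos 4,5,6,7,12,13,14,15,20,21,22,23,28,29,30,31): 0⊕0⊕0⊕1⊕0⊕0⊕1⊕0⊕1⊕1⊕1⊕1⊕0⊕0⊕0⊕0 = 0
s8 (pos 8,9,10,11,12,13,14,15,24,25,26,27,28,29,30,31): 0⊕0⊕1⊕0⊕0⊕0⊕1⊕0⊕0⊕0⊕1⊕1⊕0⊕0⊕0⊕0 = 0
s16 (pos 16,17,18,19,20,21,22,23,24,25,26,27,28,29,30,31): 0⊕1⊕1⊕0⊕1⊕1⊕1⊕1⊕0⊕0⊕1⊕1⊕0⊕0⊕0⊕0 = 0
Syndrome s16…s1 = 00011 → error at position 3.
Flip position 3: 0100001001000100110111100110000 → 0110001001000100110111100110000
Read data bits from positions 3,5,6,7,9,10,11,12,13,14,15,17,18,19,20,21,22,23,24,25,26,27,28,29,30,31: 10010100010110111100110000

10010100010110111100110000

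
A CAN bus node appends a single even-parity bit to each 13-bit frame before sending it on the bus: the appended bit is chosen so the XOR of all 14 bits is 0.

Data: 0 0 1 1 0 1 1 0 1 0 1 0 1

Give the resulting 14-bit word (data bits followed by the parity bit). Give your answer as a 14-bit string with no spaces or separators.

00110110101011

XOR of the 13 data bits: 0⊕0⊕1⊕1⊕0⊕1⊕1⊕0⊕1⊕0⊕1⊕0⊕1 = 1
Parity bit = 1 (so all 14 bits XOR to 0).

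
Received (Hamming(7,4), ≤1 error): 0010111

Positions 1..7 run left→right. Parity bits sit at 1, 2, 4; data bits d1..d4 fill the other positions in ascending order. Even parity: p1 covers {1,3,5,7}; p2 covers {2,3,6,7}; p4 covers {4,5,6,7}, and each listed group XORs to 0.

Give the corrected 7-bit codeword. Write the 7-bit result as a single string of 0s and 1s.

s1 (pos 1,3,5,7): 0⊕1⊕1⊕1 = 1
s2 (pos 2,3,6,7): 0⊕1⊕1⊕1 = 1
s4 (pos 4,5,6,7): 0⊕1⊕1⊕1 = 1
Syndrome s4…s1 = 111 → error at position 7.
Flip position 7: 0010111 → 0010110

0010110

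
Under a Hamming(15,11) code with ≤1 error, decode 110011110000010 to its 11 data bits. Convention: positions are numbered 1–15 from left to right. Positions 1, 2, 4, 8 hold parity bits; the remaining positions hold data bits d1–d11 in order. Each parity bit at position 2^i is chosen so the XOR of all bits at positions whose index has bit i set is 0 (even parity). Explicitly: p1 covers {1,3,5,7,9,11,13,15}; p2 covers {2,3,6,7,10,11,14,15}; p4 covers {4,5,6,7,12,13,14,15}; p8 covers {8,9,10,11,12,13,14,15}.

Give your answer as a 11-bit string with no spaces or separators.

s1 (pos 1,3,5,7,9,11,13,15): 1⊕0⊕1⊕1⊕0⊕0⊕0⊕0 = 1
s2 (pos 2,3,6,7,10,11,14,15): 1⊕0⊕1⊕1⊕0⊕0⊕1⊕0 = 0
s4 (pos 4,5,6,7,12,13,14,15): 0⊕1⊕1⊕1⊕0⊕0⊕1⊕0 = 0
s8 (pos 8,9,10,11,12,13,14,15): 1⊕0⊕0⊕0⊕0⊕0⊕1⊕0 = 0
Syndrome s8…s1 = 0001 → error at position 1.
Flip position 1: 110011110000010 → 010011110000010
Read data bits from positions 3,5,6,7,9,10,11,12,13,14,15: 01110000010

01110000010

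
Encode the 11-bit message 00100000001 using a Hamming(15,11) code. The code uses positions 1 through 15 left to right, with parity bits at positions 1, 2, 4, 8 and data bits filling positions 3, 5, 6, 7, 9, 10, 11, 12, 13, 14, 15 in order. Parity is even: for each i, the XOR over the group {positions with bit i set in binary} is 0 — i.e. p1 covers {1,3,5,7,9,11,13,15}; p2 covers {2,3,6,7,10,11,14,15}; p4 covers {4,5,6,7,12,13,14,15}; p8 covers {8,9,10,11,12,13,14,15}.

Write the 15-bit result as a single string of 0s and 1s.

100001010000001

Place data at non-parity positions: p1 p2 0 p4 0 1 0 p8 0 0 0 0 0 0 1
p1 (pos 1,3,5,7,9,11,13,15): XOR of data positions = 0⊕0⊕0⊕0⊕0⊕0⊕1 = 1
p2 (pos 2,3,6,7,10,11,14,15): XOR of data positions = 0⊕1⊕0⊕0⊕0⊕0⊕1 = 0
p4 (pos 4,5,6,7,12,13,14,15): XOR of data positions = 0⊕1⊕0⊕0⊕0⊕0⊕1 = 0
p8 (pos 8,9,10,11,12,13,14,15): XOR of data positions = 0⊕0⊕0⊕0⊕0⊕0⊕1 = 1
Codeword: 100001010000001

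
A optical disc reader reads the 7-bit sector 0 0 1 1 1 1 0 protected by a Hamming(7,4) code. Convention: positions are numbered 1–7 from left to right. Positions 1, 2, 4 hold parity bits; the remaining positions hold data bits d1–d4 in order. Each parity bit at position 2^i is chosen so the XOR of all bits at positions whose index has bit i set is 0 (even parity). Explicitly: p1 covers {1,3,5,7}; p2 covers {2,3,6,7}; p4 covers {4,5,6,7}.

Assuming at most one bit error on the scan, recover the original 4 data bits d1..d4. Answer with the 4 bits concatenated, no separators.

s1 (pos 1,3,5,7): 0⊕1⊕1⊕0 = 0
s2 (pos 2,3,6,7): 0⊕1⊕1⊕0 = 0
s4 (pos 4,5,6,7): 1⊕1⊕1⊕0 = 1
Syndrome s4…s1 = 100 → error at position 4.
Flip position 4: 0011110 → 0010110
Read data bits from positions 3,5,6,7: 1110

1110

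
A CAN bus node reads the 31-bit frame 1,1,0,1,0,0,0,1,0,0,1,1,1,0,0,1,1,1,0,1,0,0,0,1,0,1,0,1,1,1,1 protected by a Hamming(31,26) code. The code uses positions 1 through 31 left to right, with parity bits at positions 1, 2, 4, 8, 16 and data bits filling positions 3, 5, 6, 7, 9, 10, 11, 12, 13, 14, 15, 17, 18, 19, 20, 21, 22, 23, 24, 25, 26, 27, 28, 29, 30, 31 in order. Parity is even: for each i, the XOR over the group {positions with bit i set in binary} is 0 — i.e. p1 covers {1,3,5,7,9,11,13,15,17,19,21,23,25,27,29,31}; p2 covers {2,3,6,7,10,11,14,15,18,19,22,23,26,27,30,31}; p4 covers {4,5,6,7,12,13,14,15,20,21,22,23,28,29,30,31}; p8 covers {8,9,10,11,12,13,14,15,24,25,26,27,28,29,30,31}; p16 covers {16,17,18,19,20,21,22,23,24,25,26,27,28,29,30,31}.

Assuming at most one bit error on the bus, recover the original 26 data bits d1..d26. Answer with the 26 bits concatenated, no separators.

s1 (pos 1,3,5,7,9,11,13,15,17,19,21,23,25,27,29,31): 1⊕0⊕0⊕0⊕0⊕1⊕1⊕0⊕1⊕0⊕0⊕0⊕0⊕0⊕1⊕1 = 0
s2 (pos 2,3,6,7,10,11,14,15,18,19,22,23,26,27,30,31): 1⊕0⊕0⊕0⊕0⊕1⊕0⊕0⊕1⊕0⊕0⊕0⊕1⊕0⊕1⊕1 = 0
s4 (pos 4,5,6,7,12,13,14,15,20,21,22,23,28,29,30,31): 1⊕0⊕0⊕0⊕1⊕1⊕0⊕0⊕1⊕0⊕0⊕0⊕1⊕1⊕1⊕1 = 0
s8 (pos 8,9,10,11,12,13,14,15,24,25,26,27,28,29,30,31): 1⊕0⊕0⊕1⊕1⊕1⊕0⊕0⊕1⊕0⊕1⊕0⊕1⊕1⊕1⊕1 = 0
s16 (pos 16,17,18,19,20,21,22,23,24,25,26,27,28,29,30,31): 1⊕1⊕1⊕0⊕1⊕0⊕0⊕0⊕1⊕0⊕1⊕0⊕1⊕1⊕1⊕1 = 0
Syndrome s16…s1 = 00000 → no error.
Read data bits from positions 3,5,6,7,9,10,11,12,13,14,15,17,18,19,20,21,22,23,24,25,26,27,28,29,30,31: 00000011100110100010101111

00000011100110100010101111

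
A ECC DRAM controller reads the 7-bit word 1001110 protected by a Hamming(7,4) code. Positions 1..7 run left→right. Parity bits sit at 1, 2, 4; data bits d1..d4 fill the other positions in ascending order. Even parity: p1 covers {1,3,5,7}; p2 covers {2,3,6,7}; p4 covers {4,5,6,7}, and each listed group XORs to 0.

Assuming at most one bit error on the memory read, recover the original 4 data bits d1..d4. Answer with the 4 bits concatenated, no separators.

0100

s1 (pos 1,3,5,7): 1⊕0⊕1⊕0 = 0
s2 (pos 2,3,6,7): 0⊕0⊕1⊕0 = 1
s4 (pos 4,5,6,7): 1⊕1⊕1⊕0 = 1
Syndrome s4…s1 = 110 → error at position 6.
Flip position 6: 1001110 → 1001100
Read data bits from positions 3,5,6,7: 0100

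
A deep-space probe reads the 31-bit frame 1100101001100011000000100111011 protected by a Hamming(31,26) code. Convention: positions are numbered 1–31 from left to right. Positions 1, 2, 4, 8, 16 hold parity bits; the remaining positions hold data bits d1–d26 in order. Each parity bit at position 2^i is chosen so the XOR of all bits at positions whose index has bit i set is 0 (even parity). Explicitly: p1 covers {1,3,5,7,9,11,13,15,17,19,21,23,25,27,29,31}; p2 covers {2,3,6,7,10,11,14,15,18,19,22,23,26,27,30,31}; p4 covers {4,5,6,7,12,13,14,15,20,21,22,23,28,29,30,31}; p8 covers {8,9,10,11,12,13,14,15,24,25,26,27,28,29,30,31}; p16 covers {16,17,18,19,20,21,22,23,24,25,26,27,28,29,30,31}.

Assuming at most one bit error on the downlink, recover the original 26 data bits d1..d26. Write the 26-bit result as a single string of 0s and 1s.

s1 (pos 1,3,5,7,9,11,13,15,17,19,21,23,25,27,29,31): 1⊕0⊕1⊕1⊕0⊕1⊕0⊕1⊕0⊕0⊕0⊕1⊕0⊕1⊕0⊕1 = 0
s2 (pos 2,3,6,7,10,11,14,15,18,19,22,23,26,27,30,31): 1⊕0⊕0⊕1⊕1⊕1⊕0⊕1⊕0⊕0⊕0⊕1⊕1⊕1⊕1⊕1 = 0
s4 (pos 4,5,6,7,12,13,14,15,20,21,22,23,28,29,30,31): 0⊕1⊕0⊕1⊕0⊕0⊕0⊕1⊕0⊕0⊕0⊕1⊕1⊕0⊕1⊕1 = 1
s8 (pos 8,9,10,11,12,13,14,15,24,25,26,27,28,29,30,31): 0⊕0⊕1⊕1⊕0⊕0⊕0⊕1⊕0⊕0⊕1⊕1⊕1⊕0⊕1⊕1 = 0
s16 (pos 16,17,18,19,20,21,22,23,24,25,26,27,28,29,30,31): 1⊕0⊕0⊕0⊕0⊕0⊕0⊕1⊕0⊕0⊕1⊕1⊕1⊕0⊕1⊕1 = 1
Syndrome s16…s1 = 10100 → error at position 20.
Flip position 20: 1100101001100011000000100111011 → 1100101001100011000100100111011
Read data bits from positions 3,5,6,7,9,10,11,12,13,14,15,17,18,19,20,21,22,23,24,25,26,27,28,29,30,31: 01010110001000100100111011

01010110001000100100111011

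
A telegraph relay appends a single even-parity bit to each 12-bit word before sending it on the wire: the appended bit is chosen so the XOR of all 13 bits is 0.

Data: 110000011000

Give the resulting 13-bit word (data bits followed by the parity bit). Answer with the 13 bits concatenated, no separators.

XOR of the 12 data bits: 1⊕1⊕0⊕0⊕0⊕0⊕0⊕1⊕1⊕0⊕0⊕0 = 0
Parity bit = 0 (so all 13 bits XOR to 0).

1100000110000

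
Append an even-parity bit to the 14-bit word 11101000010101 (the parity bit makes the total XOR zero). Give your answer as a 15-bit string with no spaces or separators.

XOR of the 14 data bits: 1⊕1⊕1⊕0⊕1⊕0⊕0⊕0⊕0⊕1⊕0⊕1⊕0⊕1 = 1
Parity bit = 1 (so all 15 bits XOR to 0).

111010000101011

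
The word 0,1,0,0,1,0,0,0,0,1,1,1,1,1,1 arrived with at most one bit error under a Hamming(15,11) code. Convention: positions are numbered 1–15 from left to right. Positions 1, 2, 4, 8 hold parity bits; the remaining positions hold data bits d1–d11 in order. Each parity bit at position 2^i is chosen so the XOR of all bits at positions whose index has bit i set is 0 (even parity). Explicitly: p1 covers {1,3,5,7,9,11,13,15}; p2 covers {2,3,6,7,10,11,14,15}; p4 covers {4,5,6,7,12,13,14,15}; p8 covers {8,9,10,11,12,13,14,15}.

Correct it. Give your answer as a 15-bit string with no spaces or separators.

s1 (pos 1,3,5,7,9,11,13,15): 0⊕0⊕1⊕0⊕0⊕1⊕1⊕1 = 0
s2 (pos 2,3,6,7,10,11,14,15): 1⊕0⊕0⊕0⊕1⊕1⊕1⊕1 = 1
s4 (pos 4,5,6,7,12,13,14,15): 0⊕1⊕0⊕0⊕1⊕1⊕1⊕1 = 1
s8 (pos 8,9,10,11,12,13,14,15): 0⊕0⊕1⊕1⊕1⊕1⊕1⊕1 = 0
Syndrome s8…s1 = 0110 → error at position 6.
Flip position 6: 010010000111111 → 010011000111111

010011000111111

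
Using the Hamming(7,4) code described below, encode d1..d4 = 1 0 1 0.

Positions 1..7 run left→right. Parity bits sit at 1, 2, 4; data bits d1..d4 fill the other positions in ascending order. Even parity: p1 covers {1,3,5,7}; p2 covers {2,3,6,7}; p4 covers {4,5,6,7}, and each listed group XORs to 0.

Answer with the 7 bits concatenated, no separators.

1011010

Place data at non-parity positions: p1 p2 1 p4 0 1 0
p1 (pos 1,3,5,7): XOR of data positions = 1⊕0⊕0 = 1
p2 (pos 2,3,6,7): XOR of data positions = 1⊕1⊕0 = 0
p4 (pos 4,5,6,7): XOR of data positions = 0⊕1⊕0 = 1
Codeword: 1011010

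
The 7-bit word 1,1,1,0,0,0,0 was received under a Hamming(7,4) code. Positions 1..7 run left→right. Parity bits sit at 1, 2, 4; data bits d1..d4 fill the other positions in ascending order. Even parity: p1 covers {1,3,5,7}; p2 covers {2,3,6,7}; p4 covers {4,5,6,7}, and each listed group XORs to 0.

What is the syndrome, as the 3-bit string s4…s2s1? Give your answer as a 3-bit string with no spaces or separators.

s1 (pos 1,3,5,7): 1⊕1⊕0⊕0 = 0
s2 (pos 2,3,6,7): 1⊕1⊕0⊕0 = 0
s4 (pos 4,5,6,7): 0⊕0⊕0⊕0 = 0
Syndrome s4…s1 = 000 → no error.

000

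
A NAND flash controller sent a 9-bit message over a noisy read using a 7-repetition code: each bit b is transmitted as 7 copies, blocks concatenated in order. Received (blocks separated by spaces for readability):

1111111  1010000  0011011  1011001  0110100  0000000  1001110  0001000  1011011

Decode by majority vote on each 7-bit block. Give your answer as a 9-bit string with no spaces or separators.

Block 1 (1111111): 7 ones → 1
Block 2 (1010000): 2 ones → 0
Block 3 (0011011): 4 ones → 1
Block 4 (1011001): 4 ones → 1
Block 5 (0110100): 3 ones → 0
Block 6 (0000000): 0 ones → 0
Block 7 (1001110): 4 ones → 1
Block 8 (0001000): 1 one → 0
Block 9 (1011011): 5 ones → 1

101100101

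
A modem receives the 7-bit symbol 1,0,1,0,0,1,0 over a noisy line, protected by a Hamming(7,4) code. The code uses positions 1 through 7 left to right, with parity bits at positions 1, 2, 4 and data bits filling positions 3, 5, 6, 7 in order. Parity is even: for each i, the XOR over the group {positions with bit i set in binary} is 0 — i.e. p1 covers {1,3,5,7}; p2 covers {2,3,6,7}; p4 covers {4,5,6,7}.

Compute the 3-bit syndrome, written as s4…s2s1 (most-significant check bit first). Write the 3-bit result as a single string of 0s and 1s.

100

s1 (pos 1,3,5,7): 1⊕1⊕0⊕0 = 0
s2 (pos 2,3,6,7): 0⊕1⊕1⊕0 = 0
s4 (pos 4,5,6,7): 0⊕0⊕1⊕0 = 1
Syndrome s4…s1 = 100 → error at position 4.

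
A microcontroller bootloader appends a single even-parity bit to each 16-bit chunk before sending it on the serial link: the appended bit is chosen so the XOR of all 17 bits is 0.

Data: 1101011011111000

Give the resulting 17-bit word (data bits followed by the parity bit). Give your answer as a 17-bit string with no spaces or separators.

XOR of the 16 data bits: 1⊕1⊕0⊕1⊕0⊕1⊕1⊕0⊕1⊕1⊕1⊕1⊕1⊕0⊕0⊕0 = 0
Parity bit = 0 (so all 17 bits XOR to 0).

11010110111110000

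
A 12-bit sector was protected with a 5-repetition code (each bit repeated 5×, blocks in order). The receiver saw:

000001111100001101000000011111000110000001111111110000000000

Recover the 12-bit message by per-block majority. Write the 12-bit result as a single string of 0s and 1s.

010001001100

Block 1 (00000): 0 ones → 0
Block 2 (11111): 5 ones → 1
Block 3 (00001): 1 one → 0
Block 4 (10100): 2 ones → 0
Block 5 (00000): 0 ones → 0
Block 6 (11111): 5 ones → 1
Block 7 (00011): 2 ones → 0
Block 8 (00000): 0 ones → 0
Block 9 (01111): 4 ones → 1
Block 10 (11111): 5 ones → 1
Block 11 (00000): 0 ones → 0
Block 12 (00000): 0 ones → 0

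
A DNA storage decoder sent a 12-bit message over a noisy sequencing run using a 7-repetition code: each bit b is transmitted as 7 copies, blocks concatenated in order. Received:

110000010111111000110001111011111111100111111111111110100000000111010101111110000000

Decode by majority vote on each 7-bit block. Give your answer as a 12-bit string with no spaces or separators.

010111110110

Block 1 (1100000): 2 ones → 0
Block 2 (1011111): 6 ones → 1
Block 3 (1000110): 3 ones → 0
Block 4 (0011110): 4 ones → 1
Block 5 (1111111): 7 ones → 1
Block 6 (1100111): 5 ones → 1
Block 7 (1111111): 7 ones → 1
Block 8 (1111010): 5 ones → 1
Block 9 (0000000): 0 ones → 0
Block 10 (1110101): 5 ones → 1
Block 11 (0111111): 6 ones → 1
Block 12 (0000000): 0 ones → 0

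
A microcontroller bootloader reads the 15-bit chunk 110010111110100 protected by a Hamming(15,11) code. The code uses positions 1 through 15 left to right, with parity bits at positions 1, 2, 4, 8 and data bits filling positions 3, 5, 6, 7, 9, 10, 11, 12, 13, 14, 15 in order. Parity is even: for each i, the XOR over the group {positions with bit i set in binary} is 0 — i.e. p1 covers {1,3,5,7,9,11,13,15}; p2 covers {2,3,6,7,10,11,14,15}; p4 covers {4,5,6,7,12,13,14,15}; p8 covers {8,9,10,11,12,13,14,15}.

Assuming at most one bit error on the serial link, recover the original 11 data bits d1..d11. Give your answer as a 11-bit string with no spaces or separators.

01011111100

s1 (pos 1,3,5,7,9,11,13,15): 1⊕0⊕1⊕1⊕1⊕1⊕1⊕0 = 0
s2 (pos 2,3,6,7,10,11,14,15): 1⊕0⊕0⊕1⊕1⊕1⊕0⊕0 = 0
s4 (pos 4,5,6,7,12,13,14,15): 0⊕1⊕0⊕1⊕0⊕1⊕0⊕0 = 1
s8 (pos 8,9,10,11,12,13,14,15): 1⊕1⊕1⊕1⊕0⊕1⊕0⊕0 = 1
Syndrome s8…s1 = 1100 → error at position 12.
Flip position 12: 110010111110100 → 110010111111100
Read data bits from positions 3,5,6,7,9,10,11,12,13,14,15: 01011111100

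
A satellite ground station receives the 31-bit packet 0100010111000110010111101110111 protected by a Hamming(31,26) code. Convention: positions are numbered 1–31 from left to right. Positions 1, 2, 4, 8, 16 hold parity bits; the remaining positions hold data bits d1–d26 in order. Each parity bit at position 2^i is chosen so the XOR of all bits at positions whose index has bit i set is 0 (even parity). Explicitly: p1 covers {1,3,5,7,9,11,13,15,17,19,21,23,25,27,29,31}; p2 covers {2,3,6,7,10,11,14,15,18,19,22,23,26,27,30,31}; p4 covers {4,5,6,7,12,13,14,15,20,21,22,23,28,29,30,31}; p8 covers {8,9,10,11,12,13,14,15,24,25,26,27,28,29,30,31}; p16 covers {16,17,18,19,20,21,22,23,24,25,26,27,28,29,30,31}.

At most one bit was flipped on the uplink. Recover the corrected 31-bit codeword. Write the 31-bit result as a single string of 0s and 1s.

0100010111000110010111111110111

s1 (pos 1,3,5,7,9,11,13,15,17,19,21,23,25,27,29,31): 0⊕0⊕0⊕0⊕1⊕0⊕0⊕1⊕0⊕0⊕1⊕1⊕1⊕1⊕1⊕1 = 0
s2 (pos 2,3,6,7,10,11,14,15,18,19,22,23,26,27,30,31): 1⊕0⊕1⊕0⊕1⊕0⊕1⊕1⊕1⊕0⊕1⊕1⊕1⊕1⊕1⊕1 = 0
s4 (pos 4,5,6,7,12,13,14,15,20,21,22,23,28,29,30,31): 0⊕0⊕1⊕0⊕0⊕0⊕1⊕1⊕1⊕1⊕1⊕1⊕0⊕1⊕1⊕1 = 0
s8 (pos 8,9,10,11,12,13,14,15,24,25,26,27,28,29,30,31): 1⊕1⊕1⊕0⊕0⊕0⊕1⊕1⊕0⊕1⊕1⊕1⊕0⊕1⊕1⊕1 = 1
s16 (pos 16,17,18,19,20,21,22,23,24,25,26,27,28,29,30,31): 0⊕0⊕1⊕0⊕1⊕1⊕1⊕1⊕0⊕1⊕1⊕1⊕0⊕1⊕1⊕1 = 1
Syndrome s16…s1 = 11000 → error at position 24.
Flip position 24: 0100010111000110010111101110111 → 0100010111000110010111111110111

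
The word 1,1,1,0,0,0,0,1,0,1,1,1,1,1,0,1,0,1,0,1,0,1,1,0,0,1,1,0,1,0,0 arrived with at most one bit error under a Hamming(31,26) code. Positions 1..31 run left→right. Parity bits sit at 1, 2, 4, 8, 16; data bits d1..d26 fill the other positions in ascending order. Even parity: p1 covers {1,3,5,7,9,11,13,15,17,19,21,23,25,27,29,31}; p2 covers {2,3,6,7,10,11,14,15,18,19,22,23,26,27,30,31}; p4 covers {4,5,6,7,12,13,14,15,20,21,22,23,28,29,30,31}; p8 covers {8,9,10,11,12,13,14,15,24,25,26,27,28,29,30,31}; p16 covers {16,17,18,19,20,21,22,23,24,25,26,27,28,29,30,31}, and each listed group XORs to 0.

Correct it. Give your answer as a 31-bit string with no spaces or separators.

1110000101110101010101100110100

s1 (pos 1,3,5,7,9,11,13,15,17,19,21,23,25,27,29,31): 1⊕1⊕0⊕0⊕0⊕1⊕1⊕0⊕0⊕0⊕0⊕1⊕0⊕1⊕1⊕0 = 1
s2 (pos 2,3,6,7,10,11,14,15,18,19,22,23,26,27,30,31): 1⊕1⊕0⊕0⊕1⊕1⊕1⊕0⊕1⊕0⊕1⊕1⊕1⊕1⊕0⊕0 = 0
s4 (pos 4,5,6,7,12,13,14,15,20,21,22,23,28,29,30,31): 0⊕0⊕0⊕0⊕1⊕1⊕1⊕0⊕1⊕0⊕1⊕1⊕0⊕1⊕0⊕0 = 1
s8 (pos 8,9,10,11,12,13,14,15,24,25,26,27,28,29,30,31): 1⊕0⊕1⊕1⊕1⊕1⊕1⊕0⊕0⊕0⊕1⊕1⊕0⊕1⊕0⊕0 = 1
s16 (pos 16,17,18,19,20,21,22,23,24,25,26,27,28,29,30,31): 1⊕0⊕1⊕0⊕1⊕0⊕1⊕1⊕0⊕0⊕1⊕1⊕0⊕1⊕0⊕0 = 0
Syndrome s16…s1 = 01101 → error at position 13.
Flip position 13: 1110000101111101010101100110100 → 1110000101110101010101100110100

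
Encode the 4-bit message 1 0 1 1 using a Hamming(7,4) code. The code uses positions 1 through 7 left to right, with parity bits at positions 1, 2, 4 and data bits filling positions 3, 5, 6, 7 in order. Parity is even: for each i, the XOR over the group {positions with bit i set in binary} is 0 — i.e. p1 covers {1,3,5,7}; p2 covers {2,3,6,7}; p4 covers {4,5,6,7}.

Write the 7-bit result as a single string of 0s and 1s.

Place data at non-parity positions: p1 p2 1 p4 0 1 1
p1 (pos 1,3,5,7): XOR of data positions = 1⊕0⊕1 = 0
p2 (pos 2,3,6,7): XOR of data positions = 1⊕1⊕1 = 1
p4 (pos 4,5,6,7): XOR of data positions = 0⊕1⊕1 = 0
Codeword: 0110011

0110011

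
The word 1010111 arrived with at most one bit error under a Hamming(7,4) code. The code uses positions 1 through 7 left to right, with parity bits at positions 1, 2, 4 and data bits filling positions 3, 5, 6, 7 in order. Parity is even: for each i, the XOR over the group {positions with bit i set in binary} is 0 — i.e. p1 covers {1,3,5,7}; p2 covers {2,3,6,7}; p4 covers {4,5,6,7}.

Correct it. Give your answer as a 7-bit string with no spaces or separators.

s1 (pos 1,3,5,7): 1⊕1⊕1⊕1 = 0
s2 (pos 2,3,6,7): 0⊕1⊕1⊕1 = 1
s4 (pos 4,5,6,7): 0⊕1⊕1⊕1 = 1
Syndrome s4…s1 = 110 → error at position 6.
Flip position 6: 1010111 → 1010101

1010101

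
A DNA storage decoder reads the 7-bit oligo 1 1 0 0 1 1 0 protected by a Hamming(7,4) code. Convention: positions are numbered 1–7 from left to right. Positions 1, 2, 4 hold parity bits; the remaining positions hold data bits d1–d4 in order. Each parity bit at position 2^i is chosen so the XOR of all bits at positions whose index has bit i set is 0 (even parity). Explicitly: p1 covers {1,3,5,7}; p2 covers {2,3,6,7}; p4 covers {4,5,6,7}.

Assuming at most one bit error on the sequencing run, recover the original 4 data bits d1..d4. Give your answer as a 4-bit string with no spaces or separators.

0110

s1 (pos 1,3,5,7): 1⊕0⊕1⊕0 = 0
s2 (pos 2,3,6,7): 1⊕0⊕1⊕0 = 0
s4 (pos 4,5,6,7): 0⊕1⊕1⊕0 = 0
Syndrome s4…s1 = 000 → no error.
Read data bits from positions 3,5,6,7: 0110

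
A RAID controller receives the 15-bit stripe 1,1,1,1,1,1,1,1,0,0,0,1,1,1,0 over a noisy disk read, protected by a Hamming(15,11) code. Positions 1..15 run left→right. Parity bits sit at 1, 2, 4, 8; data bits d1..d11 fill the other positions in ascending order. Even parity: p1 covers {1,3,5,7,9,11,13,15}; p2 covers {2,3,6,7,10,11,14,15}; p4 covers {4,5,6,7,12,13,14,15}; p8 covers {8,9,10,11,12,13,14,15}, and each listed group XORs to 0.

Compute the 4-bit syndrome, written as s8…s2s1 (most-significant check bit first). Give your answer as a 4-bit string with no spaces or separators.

s1 (pos 1,3,5,7,9,11,13,15): 1⊕1⊕1⊕1⊕0⊕0⊕1⊕0 = 1
s2 (pos 2,3,6,7,10,11,14,15): 1⊕1⊕1⊕1⊕0⊕0⊕1⊕0 = 1
s4 (pos 4,5,6,7,12,13,14,15): 1⊕1⊕1⊕1⊕1⊕1⊕1⊕0 = 1
s8 (pos 8,9,10,11,12,13,14,15): 1⊕0⊕0⊕0⊕1⊕1⊕1⊕0 = 0
Syndrome s8…s1 = 0111 → error at position 7.

0111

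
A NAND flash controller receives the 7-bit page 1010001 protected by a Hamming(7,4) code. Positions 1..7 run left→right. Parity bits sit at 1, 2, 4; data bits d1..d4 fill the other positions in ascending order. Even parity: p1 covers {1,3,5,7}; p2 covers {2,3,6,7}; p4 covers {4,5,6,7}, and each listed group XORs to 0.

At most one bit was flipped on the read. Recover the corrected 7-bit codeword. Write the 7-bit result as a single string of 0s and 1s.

s1 (pos 1,3,5,7): 1⊕1⊕0⊕1 = 1
s2 (pos 2,3,6,7): 0⊕1⊕0⊕1 = 0
s4 (pos 4,5,6,7): 0⊕0⊕0⊕1 = 1
Syndrome s4…s1 = 101 → error at position 5.
Flip position 5: 1010001 → 1010101

1010101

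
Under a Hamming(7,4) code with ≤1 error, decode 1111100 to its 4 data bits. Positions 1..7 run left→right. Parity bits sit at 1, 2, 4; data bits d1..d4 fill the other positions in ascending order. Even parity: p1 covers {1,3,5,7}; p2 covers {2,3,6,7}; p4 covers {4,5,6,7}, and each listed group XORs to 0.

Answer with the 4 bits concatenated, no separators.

s1 (pos 1,3,5,7): 1⊕1⊕1⊕0 = 1
s2 (pos 2,3,6,7): 1⊕1⊕0⊕0 = 0
s4 (pos 4,5,6,7): 1⊕1⊕0⊕0 = 0
Syndrome s4…s1 = 001 → error at position 1.
Flip position 1: 1111100 → 0111100
Read data bits from positions 3,5,6,7: 1100

1100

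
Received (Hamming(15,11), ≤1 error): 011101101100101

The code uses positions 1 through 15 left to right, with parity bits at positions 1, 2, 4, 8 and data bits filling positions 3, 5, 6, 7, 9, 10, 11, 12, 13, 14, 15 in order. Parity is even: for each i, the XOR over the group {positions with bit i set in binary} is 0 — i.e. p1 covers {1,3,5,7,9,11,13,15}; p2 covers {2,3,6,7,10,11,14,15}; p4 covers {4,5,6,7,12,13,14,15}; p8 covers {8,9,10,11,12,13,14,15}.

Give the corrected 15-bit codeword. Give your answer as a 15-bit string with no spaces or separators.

s1 (pos 1,3,5,7,9,11,13,15): 0⊕1⊕0⊕1⊕1⊕0⊕1⊕1 = 1
s2 (pos 2,3,6,7,10,11,14,15): 1⊕1⊕1⊕1⊕1⊕0⊕0⊕1 = 0
s4 (pos 4,5,6,7,12,13,14,15): 1⊕0⊕1⊕1⊕0⊕1⊕0⊕1 = 1
s8 (pos 8,9,10,11,12,13,14,15): 0⊕1⊕1⊕0⊕0⊕1⊕0⊕1 = 0
Syndrome s8…s1 = 0101 → error at position 5.
Flip position 5: 011101101100101 → 011111101100101

011111101100101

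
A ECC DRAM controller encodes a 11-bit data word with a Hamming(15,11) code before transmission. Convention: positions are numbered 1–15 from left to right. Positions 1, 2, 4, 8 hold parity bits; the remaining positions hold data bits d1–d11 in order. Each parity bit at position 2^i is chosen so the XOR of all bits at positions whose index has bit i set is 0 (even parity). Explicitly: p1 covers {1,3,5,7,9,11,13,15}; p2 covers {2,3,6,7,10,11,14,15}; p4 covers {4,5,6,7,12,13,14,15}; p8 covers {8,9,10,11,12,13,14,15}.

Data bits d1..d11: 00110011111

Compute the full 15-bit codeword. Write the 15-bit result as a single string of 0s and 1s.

010001110011111

Place data at non-parity positions: p1 p2 0 p4 0 1 1 p8 0 0 1 1 1 1 1
p1 (pos 1,3,5,7,9,11,13,15): XOR of data positions = 0⊕0⊕1⊕0⊕1⊕1⊕1 = 0
p2 (pos 2,3,6,7,10,11,14,15): XOR of data positions = 0⊕1⊕1⊕0⊕1⊕1⊕1 = 1
p4 (pos 4,5,6,7,12,13,14,15): XOR of data positions = 0⊕1⊕1⊕1⊕1⊕1⊕1 = 0
p8 (pos 8,9,10,11,12,13,14,15): XOR of data positions = 0⊕0⊕1⊕1⊕1⊕1⊕1 = 1
Codeword: 010001110011111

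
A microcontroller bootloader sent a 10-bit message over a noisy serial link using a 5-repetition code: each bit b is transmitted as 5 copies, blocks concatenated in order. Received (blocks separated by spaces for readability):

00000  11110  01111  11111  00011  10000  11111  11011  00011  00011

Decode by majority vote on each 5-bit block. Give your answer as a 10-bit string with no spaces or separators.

0111001100

Block 1 (00000): 0 ones → 0
Block 2 (11110): 4 ones → 1
Block 3 (01111): 4 ones → 1
Block 4 (11111): 5 ones → 1
Block 5 (00011): 2 ones → 0
Block 6 (10000): 1 one → 0
Block 7 (11111): 5 ones → 1
Block 8 (11011): 4 ones → 1
Block 9 (00011): 2 ones → 0
Block 10 (00011): 2 ones → 0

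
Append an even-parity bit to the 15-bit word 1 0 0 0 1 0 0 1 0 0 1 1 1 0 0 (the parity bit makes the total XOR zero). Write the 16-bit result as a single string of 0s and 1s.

1000100100111000

XOR of the 15 data bits: 1⊕0⊕0⊕0⊕1⊕0⊕0⊕1⊕0⊕0⊕1⊕1⊕1⊕0⊕0 = 0
Parity bit = 0 (so all 16 bits XOR to 0).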